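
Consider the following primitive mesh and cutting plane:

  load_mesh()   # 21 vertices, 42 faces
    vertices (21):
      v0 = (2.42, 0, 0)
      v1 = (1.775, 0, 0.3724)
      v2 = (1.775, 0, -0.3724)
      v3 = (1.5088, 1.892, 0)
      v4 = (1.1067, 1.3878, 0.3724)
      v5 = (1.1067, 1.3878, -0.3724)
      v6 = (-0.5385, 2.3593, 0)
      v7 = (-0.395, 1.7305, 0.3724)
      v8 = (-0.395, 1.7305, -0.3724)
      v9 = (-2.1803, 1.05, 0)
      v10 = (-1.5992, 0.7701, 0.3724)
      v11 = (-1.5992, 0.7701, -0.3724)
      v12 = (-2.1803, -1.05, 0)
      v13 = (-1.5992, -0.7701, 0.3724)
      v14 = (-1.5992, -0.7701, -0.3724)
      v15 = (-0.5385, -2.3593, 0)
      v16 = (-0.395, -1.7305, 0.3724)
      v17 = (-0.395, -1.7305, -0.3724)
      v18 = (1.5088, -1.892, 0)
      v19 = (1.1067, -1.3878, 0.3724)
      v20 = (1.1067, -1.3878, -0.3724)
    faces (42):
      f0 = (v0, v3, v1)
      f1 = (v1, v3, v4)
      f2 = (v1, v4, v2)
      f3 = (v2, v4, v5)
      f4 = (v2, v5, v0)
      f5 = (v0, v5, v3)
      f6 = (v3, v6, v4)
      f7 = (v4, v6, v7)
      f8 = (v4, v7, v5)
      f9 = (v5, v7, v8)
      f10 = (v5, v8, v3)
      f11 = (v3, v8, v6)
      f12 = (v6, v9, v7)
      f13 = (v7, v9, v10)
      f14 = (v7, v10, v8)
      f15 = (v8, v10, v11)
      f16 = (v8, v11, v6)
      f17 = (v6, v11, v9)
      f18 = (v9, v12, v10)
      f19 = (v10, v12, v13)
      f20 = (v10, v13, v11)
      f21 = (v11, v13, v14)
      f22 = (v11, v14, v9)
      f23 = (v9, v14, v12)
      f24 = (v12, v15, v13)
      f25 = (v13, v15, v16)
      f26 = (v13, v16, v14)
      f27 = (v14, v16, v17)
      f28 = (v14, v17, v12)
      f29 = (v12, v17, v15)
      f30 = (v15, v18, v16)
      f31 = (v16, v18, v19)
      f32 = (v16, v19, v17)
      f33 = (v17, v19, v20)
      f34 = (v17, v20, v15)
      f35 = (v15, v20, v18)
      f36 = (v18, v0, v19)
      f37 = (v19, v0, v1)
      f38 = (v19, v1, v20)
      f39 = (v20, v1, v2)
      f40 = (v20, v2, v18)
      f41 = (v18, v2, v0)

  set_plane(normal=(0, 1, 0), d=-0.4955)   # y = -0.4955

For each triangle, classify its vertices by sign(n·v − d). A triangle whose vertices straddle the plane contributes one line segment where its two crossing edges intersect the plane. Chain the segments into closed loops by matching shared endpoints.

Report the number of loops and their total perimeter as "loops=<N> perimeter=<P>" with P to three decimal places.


Straddling triangles (12 of 42):
  (v9,v12,v10) [+-+] → (-2.1803, -0.4955, 0)–(-2.00327, -0.4955, 0.113453)  len=0.2103
  (v10,v12,v13) [+--] → (-2.00327, -0.4955, 0.113453)–(-1.5992, -0.4955, 0.3724)  len=0.4799
  (v10,v13,v11) [+-+] → (-1.5992, -0.4955, 0.3724)–(-1.5992, -0.4955, 0.239611)  len=0.1328
  (v11,v13,v14) [+--] → (-1.5992, -0.4955, 0.239611)–(-1.5992, -0.4955, -0.3724)  len=0.6120
  (v11,v14,v9) [+-+] → (-1.5992, -0.4955, -0.3724)–(-1.68687, -0.4955, -0.316216)  len=0.1041
  (v9,v14,v12) [+--] → (-1.68687, -0.4955, -0.316216)–(-2.1803, -0.4955, 0)  len=0.5861
  (v18,v0,v19) [-+-] → (2.18136, -0.4955, 0)–(1.9511, -0.4955, 0.132962)  len=0.2659
  (v19,v0,v1) [-++] → (1.9511, -0.4955, 0.132962)–(1.53639, -0.4955, 0.3724)  len=0.4789
  (v19,v1,v20) [-+-] → (1.53639, -0.4955, 0.3724)–(1.53639, -0.4955, 0.106477)  len=0.2659
  (v20,v1,v2) [-++] → (1.53639, -0.4955, 0.106477)–(1.53639, -0.4955, -0.3724)  len=0.4789
  (v20,v2,v18) [-+-] → (1.53639, -0.4955, -0.3724)–(1.70528, -0.4955, -0.274871)  len=0.1950
  (v18,v2,v0) [-++] → (1.70528, -0.4955, -0.274871)–(2.18136, -0.4955, 0)  len=0.5497

Chained into 2 loop(s):
  loop 1: 6 segments, perimeter = 2.1252
  loop 2: 6 segments, perimeter = 2.2343
Total perimeter = 4.360

loops=2 perimeter=4.360


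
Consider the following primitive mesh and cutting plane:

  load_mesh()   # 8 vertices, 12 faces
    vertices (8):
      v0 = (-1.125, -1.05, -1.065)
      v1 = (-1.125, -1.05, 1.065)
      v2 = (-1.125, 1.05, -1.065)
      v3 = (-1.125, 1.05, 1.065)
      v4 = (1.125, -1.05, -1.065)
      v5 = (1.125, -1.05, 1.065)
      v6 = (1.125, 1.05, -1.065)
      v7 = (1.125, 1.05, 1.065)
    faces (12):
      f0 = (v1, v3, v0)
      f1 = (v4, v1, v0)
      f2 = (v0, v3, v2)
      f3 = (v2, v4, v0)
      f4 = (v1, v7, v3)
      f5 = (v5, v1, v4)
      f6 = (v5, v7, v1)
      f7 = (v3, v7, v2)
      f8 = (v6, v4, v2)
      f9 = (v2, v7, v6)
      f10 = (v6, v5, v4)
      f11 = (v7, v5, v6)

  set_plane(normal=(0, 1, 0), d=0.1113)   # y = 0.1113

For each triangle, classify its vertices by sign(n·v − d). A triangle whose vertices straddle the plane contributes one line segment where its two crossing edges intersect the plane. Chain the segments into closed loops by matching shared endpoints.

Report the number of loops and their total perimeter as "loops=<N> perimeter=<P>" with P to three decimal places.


Straddling triangles (8 of 12):
  (v1,v3,v0) [-+-] → (-1.125, 0.1113, 1.065)–(-1.125, 0.1113, 0.11289)  len=0.9521
  (v0,v3,v2) [-++] → (-1.125, 0.1113, 0.11289)–(-1.125, 0.1113, -1.065)  len=1.1779
  (v2,v4,v0) [+--] → (-0.11925, 0.1113, -1.065)–(-1.125, 0.1113, -1.065)  len=1.0057
  (v1,v7,v3) [-++] → (0.11925, 0.1113, 1.065)–(-1.125, 0.1113, 1.065)  len=1.2442
  (v5,v7,v1) [-+-] → (1.125, 0.1113, 1.065)–(0.11925, 0.1113, 1.065)  len=1.0057
  (v6,v4,v2) [+-+] → (1.125, 0.1113, -1.065)–(-0.11925, 0.1113, -1.065)  len=1.2442
  (v6,v5,v4) [+--] → (1.125, 0.1113, -0.11289)–(1.125, 0.1113, -1.065)  len=0.9521
  (v7,v5,v6) [+-+] → (1.125, 0.1113, 1.065)–(1.125, 0.1113, -0.11289)  len=1.1779

Chained into 1 loop(s):
  loop 1: 8 segments, perimeter = 8.7600
Total perimeter = 8.760

loops=1 perimeter=8.760


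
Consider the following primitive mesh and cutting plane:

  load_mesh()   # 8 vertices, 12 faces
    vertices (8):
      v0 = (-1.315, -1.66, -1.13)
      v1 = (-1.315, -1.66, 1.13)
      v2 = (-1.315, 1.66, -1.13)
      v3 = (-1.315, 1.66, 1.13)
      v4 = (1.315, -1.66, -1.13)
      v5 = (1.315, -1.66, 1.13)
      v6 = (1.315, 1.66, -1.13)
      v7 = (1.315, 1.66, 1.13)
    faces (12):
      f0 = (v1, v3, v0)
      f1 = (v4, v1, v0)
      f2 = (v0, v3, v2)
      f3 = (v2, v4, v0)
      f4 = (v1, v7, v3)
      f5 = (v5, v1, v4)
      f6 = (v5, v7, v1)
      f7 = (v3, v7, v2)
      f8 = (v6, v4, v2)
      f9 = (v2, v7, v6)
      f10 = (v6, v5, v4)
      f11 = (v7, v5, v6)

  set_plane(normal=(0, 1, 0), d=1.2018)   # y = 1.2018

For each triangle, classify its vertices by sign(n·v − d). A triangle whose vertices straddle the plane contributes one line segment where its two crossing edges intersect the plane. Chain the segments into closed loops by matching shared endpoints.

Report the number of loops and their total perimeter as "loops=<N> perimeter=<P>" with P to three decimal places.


loops=1 perimeter=9.780

Straddling triangles (8 of 12):
  (v1,v3,v0) [-+-] → (-1.315, 1.2018, 1.13)–(-1.315, 1.2018, 0.818093)  len=0.3119
  (v0,v3,v2) [-++] → (-1.315, 1.2018, 0.818093)–(-1.315, 1.2018, -1.13)  len=1.9481
  (v2,v4,v0) [+--] → (-0.952028, 1.2018, -1.13)–(-1.315, 1.2018, -1.13)  len=0.3630
  (v1,v7,v3) [-++] → (0.952028, 1.2018, 1.13)–(-1.315, 1.2018, 1.13)  len=2.2670
  (v5,v7,v1) [-+-] → (1.315, 1.2018, 1.13)–(0.952028, 1.2018, 1.13)  len=0.3630
  (v6,v4,v2) [+-+] → (1.315, 1.2018, -1.13)–(-0.952028, 1.2018, -1.13)  len=2.2670
  (v6,v5,v4) [+--] → (1.315, 1.2018, -0.818093)–(1.315, 1.2018, -1.13)  len=0.3119
  (v7,v5,v6) [+-+] → (1.315, 1.2018, 1.13)–(1.315, 1.2018, -0.818093)  len=1.9481

Chained into 1 loop(s):
  loop 1: 8 segments, perimeter = 9.7800
Total perimeter = 9.780


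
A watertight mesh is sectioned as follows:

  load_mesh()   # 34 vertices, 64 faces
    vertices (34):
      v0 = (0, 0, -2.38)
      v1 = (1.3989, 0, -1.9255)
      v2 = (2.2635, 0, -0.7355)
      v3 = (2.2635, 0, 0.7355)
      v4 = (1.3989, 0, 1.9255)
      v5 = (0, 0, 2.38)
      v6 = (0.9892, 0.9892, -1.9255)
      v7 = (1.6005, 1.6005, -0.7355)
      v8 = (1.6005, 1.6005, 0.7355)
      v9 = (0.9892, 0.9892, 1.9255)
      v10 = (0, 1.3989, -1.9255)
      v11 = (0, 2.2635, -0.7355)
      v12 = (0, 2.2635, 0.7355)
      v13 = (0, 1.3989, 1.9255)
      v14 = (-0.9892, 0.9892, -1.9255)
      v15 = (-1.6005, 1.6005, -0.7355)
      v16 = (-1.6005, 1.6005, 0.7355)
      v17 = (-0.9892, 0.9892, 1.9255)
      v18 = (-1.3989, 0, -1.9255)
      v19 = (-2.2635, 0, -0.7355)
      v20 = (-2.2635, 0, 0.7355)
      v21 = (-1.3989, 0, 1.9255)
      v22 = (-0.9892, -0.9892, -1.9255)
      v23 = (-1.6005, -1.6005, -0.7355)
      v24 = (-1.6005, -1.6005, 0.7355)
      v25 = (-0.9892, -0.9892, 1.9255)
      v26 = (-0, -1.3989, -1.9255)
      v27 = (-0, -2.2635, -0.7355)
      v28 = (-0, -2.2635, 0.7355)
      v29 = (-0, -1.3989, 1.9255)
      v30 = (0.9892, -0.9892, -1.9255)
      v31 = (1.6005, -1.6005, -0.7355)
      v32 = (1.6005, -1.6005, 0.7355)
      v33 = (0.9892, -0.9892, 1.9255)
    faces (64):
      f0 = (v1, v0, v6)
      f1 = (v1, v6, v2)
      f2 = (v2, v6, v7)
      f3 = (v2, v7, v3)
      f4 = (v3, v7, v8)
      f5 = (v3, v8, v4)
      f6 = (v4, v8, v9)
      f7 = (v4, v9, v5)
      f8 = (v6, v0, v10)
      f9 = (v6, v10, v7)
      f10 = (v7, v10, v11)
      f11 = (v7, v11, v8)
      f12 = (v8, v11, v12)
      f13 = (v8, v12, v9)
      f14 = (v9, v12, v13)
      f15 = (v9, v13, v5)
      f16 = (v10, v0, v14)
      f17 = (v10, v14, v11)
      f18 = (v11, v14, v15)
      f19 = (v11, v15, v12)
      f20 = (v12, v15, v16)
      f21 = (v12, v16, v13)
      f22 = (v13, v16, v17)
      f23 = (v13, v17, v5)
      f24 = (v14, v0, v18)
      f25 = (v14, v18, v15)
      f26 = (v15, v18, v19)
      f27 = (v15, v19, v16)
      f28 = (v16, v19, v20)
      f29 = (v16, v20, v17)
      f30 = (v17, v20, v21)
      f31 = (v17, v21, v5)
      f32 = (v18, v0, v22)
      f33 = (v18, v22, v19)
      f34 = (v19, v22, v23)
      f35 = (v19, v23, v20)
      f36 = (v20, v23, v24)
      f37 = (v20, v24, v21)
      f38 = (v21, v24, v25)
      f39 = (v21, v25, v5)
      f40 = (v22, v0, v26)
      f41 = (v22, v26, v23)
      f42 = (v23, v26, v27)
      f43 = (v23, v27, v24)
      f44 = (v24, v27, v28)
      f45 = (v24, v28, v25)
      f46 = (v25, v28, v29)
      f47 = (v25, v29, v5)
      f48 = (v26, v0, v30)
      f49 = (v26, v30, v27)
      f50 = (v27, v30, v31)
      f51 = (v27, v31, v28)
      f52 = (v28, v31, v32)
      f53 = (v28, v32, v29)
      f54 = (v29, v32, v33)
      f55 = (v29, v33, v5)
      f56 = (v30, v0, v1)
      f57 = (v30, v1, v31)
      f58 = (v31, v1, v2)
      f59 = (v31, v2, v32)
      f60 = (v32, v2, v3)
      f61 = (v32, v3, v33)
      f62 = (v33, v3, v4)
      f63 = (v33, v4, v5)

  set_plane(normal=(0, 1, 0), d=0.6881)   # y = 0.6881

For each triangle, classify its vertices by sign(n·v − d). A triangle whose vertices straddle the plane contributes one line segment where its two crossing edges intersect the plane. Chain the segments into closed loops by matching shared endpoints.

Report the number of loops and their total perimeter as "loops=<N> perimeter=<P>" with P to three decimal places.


Straddling triangles (20 of 64):
  (v1,v0,v6) [--+] → (0.6881, 0.6881, -2.06384)–(1.11391, 0.6881, -1.9255)  len=0.4477
  (v1,v6,v2) [-+-] → (1.11391, 0.6881, -1.9255)–(1.37708, 0.6881, -1.56328)  len=0.4477
  (v2,v6,v7) [-++] → (1.37708, 0.6881, -1.56328)–(1.97846, 0.6881, -0.7355)  len=1.0232
  (v2,v7,v3) [-+-] → (1.97846, 0.6881, -0.7355)–(1.97846, 0.6881, 0.103076)  len=0.8386
  (v3,v7,v8) [-++] → (1.97846, 0.6881, 0.103076)–(1.97846, 0.6881, 0.7355)  len=0.6324
  (v3,v8,v4) [-+-] → (1.97846, 0.6881, 0.7355)–(1.48557, 0.6881, 1.41389)  len=0.8385
  (v4,v8,v9) [-++] → (1.48557, 0.6881, 1.41389)–(1.11391, 0.6881, 1.9255)  len=0.6324
  (v4,v9,v5) [-+-] → (1.11391, 0.6881, 1.9255)–(0.6881, 0.6881, 2.06384)  len=0.4477
  (v6,v0,v10) [+-+] → (0.6881, 0.6881, -2.06384)–(0, 0.6881, -2.15644)  len=0.6943
  (v9,v13,v5) [++-] → (0, 0.6881, 2.15644)–(0.6881, 0.6881, 2.06384)  len=0.6943
  (v10,v0,v14) [+-+] → (0, 0.6881, -2.15644)–(-0.6881, 0.6881, -2.06384)  len=0.6943
  (v13,v17,v5) [++-] → (-0.6881, 0.6881, 2.06384)–(0, 0.6881, 2.15644)  len=0.6943
  (v14,v0,v18) [+--] → (-0.6881, 0.6881, -2.06384)–(-1.11391, 0.6881, -1.9255)  len=0.4477
  (v14,v18,v15) [+-+] → (-1.11391, 0.6881, -1.9255)–(-1.48557, 0.6881, -1.41389)  len=0.6324
  (v15,v18,v19) [+--] → (-1.48557, 0.6881, -1.41389)–(-1.97846, 0.6881, -0.7355)  len=0.8385
  (v15,v19,v16) [+-+] → (-1.97846, 0.6881, -0.7355)–(-1.97846, 0.6881, -0.103076)  len=0.6324
  (v16,v19,v20) [+--] → (-1.97846, 0.6881, -0.103076)–(-1.97846, 0.6881, 0.7355)  len=0.8386
  (v16,v20,v17) [+-+] → (-1.97846, 0.6881, 0.7355)–(-1.37708, 0.6881, 1.56328)  len=1.0232
  (v17,v20,v21) [+--] → (-1.37708, 0.6881, 1.56328)–(-1.11391, 0.6881, 1.9255)  len=0.4477
  (v17,v21,v5) [+--] → (-1.11391, 0.6881, 1.9255)–(-0.6881, 0.6881, 2.06384)  len=0.4477

Chained into 1 loop(s):
  loop 1: 20 segments, perimeter = 13.3937
Total perimeter = 13.394

loops=1 perimeter=13.394


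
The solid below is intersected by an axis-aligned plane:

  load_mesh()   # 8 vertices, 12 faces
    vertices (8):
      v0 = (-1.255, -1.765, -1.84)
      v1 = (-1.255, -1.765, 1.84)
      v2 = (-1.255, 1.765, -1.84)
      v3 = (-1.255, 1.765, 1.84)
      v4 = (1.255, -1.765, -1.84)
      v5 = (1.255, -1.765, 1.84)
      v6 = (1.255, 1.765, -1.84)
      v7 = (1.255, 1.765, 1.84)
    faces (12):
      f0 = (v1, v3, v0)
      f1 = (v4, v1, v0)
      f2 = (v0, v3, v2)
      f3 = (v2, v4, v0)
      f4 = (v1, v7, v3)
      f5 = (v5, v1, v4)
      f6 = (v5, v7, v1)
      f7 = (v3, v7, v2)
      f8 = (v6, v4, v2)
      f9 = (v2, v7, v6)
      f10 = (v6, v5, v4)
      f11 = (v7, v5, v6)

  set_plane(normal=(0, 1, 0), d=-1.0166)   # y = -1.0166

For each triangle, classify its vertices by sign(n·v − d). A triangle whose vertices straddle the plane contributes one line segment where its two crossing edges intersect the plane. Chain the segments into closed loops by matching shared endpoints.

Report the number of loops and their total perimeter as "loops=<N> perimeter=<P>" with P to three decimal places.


Straddling triangles (8 of 12):
  (v1,v3,v0) [-+-] → (-1.255, -1.0166, 1.84)–(-1.255, -1.0166, -1.0598)  len=2.8998
  (v0,v3,v2) [-++] → (-1.255, -1.0166, -1.0598)–(-1.255, -1.0166, -1.84)  len=0.7802
  (v2,v4,v0) [+--] → (0.722852, -1.0166, -1.84)–(-1.255, -1.0166, -1.84)  len=1.9779
  (v1,v7,v3) [-++] → (-0.722852, -1.0166, 1.84)–(-1.255, -1.0166, 1.84)  len=0.5321
  (v5,v7,v1) [-+-] → (1.255, -1.0166, 1.84)–(-0.722852, -1.0166, 1.84)  len=1.9779
  (v6,v4,v2) [+-+] → (1.255, -1.0166, -1.84)–(0.722852, -1.0166, -1.84)  len=0.5321
  (v6,v5,v4) [+--] → (1.255, -1.0166, 1.0598)–(1.255, -1.0166, -1.84)  len=2.8998
  (v7,v5,v6) [+-+] → (1.255, -1.0166, 1.84)–(1.255, -1.0166, 1.0598)  len=0.7802

Chained into 1 loop(s):
  loop 1: 8 segments, perimeter = 12.3800
Total perimeter = 12.380

loops=1 perimeter=12.380


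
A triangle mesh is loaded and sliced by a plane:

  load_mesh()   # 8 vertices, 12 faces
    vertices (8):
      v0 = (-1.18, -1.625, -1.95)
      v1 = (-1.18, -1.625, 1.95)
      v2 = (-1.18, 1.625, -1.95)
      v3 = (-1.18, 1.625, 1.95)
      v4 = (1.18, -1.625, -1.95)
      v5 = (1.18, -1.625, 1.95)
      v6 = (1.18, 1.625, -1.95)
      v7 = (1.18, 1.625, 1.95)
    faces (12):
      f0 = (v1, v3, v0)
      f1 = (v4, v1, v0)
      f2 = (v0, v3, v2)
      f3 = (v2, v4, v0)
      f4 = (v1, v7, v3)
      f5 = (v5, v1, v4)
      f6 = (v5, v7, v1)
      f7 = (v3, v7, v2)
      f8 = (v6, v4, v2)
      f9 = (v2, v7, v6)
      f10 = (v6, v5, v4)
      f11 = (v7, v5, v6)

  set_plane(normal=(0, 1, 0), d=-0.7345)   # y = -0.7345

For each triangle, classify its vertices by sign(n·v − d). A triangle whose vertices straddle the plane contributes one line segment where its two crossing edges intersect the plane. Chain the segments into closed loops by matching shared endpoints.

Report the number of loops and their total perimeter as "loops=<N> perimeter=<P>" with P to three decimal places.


Straddling triangles (8 of 12):
  (v1,v3,v0) [-+-] → (-1.18, -0.7345, 1.95)–(-1.18, -0.7345, -0.8814)  len=2.8314
  (v0,v3,v2) [-++] → (-1.18, -0.7345, -0.8814)–(-1.18, -0.7345, -1.95)  len=1.0686
  (v2,v4,v0) [+--] → (0.53336, -0.7345, -1.95)–(-1.18, -0.7345, -1.95)  len=1.7134
  (v1,v7,v3) [-++] → (-0.53336, -0.7345, 1.95)–(-1.18, -0.7345, 1.95)  len=0.6466
  (v5,v7,v1) [-+-] → (1.18, -0.7345, 1.95)–(-0.53336, -0.7345, 1.95)  len=1.7134
  (v6,v4,v2) [+-+] → (1.18, -0.7345, -1.95)–(0.53336, -0.7345, -1.95)  len=0.6466
  (v6,v5,v4) [+--] → (1.18, -0.7345, 0.8814)–(1.18, -0.7345, -1.95)  len=2.8314
  (v7,v5,v6) [+-+] → (1.18, -0.7345, 1.95)–(1.18, -0.7345, 0.8814)  len=1.0686

Chained into 1 loop(s):
  loop 1: 8 segments, perimeter = 12.5200
Total perimeter = 12.520

loops=1 perimeter=12.520


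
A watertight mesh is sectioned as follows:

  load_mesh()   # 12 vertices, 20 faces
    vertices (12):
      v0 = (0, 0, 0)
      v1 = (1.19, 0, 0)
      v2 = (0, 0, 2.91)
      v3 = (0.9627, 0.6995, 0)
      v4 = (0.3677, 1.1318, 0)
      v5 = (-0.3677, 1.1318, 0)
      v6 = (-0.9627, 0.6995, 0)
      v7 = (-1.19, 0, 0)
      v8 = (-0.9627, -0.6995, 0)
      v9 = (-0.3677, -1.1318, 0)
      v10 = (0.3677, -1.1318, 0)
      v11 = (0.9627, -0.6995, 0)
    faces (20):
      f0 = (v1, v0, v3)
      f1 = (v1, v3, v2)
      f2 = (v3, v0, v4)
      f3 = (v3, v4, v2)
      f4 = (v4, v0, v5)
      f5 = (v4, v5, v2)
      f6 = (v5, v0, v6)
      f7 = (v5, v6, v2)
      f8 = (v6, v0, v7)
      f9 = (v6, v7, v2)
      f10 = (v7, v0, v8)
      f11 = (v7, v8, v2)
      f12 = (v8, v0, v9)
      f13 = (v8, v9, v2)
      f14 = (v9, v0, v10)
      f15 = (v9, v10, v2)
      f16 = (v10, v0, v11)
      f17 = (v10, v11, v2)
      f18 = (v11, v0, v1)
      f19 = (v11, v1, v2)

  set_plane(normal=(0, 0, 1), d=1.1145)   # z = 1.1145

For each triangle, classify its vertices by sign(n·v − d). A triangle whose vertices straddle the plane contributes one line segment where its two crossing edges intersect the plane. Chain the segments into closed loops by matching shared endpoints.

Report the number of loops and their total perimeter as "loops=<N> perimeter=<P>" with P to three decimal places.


Straddling triangles (10 of 20):
  (v1,v3,v2) [--+] → (0.593996, 0.431599, 1.1145)–(0.734242, 0, 1.1145)  len=0.4538
  (v3,v4,v2) [--+] → (0.226875, 0.698332, 1.1145)–(0.593996, 0.431599, 1.1145)  len=0.4538
  (v4,v5,v2) [--+] → (-0.226875, 0.698332, 1.1145)–(0.226875, 0.698332, 1.1145)  len=0.4537
  (v5,v6,v2) [--+] → (-0.593996, 0.431599, 1.1145)–(-0.226875, 0.698332, 1.1145)  len=0.4538
  (v6,v7,v2) [--+] → (-0.734242, 0, 1.1145)–(-0.593996, 0.431599, 1.1145)  len=0.4538
  (v7,v8,v2) [--+] → (-0.593996, -0.431599, 1.1145)–(-0.734242, 0, 1.1145)  len=0.4538
  (v8,v9,v2) [--+] → (-0.226875, -0.698332, 1.1145)–(-0.593996, -0.431599, 1.1145)  len=0.4538
  (v9,v10,v2) [--+] → (0.226875, -0.698332, 1.1145)–(-0.226875, -0.698332, 1.1145)  len=0.4537
  (v10,v11,v2) [--+] → (0.593996, -0.431599, 1.1145)–(0.226875, -0.698332, 1.1145)  len=0.4538
  (v11,v1,v2) [--+] → (0.734242, 0, 1.1145)–(0.593996, -0.431599, 1.1145)  len=0.4538

Chained into 1 loop(s):
  loop 1: 10 segments, perimeter = 4.5379
Total perimeter = 4.538

loops=1 perimeter=4.538


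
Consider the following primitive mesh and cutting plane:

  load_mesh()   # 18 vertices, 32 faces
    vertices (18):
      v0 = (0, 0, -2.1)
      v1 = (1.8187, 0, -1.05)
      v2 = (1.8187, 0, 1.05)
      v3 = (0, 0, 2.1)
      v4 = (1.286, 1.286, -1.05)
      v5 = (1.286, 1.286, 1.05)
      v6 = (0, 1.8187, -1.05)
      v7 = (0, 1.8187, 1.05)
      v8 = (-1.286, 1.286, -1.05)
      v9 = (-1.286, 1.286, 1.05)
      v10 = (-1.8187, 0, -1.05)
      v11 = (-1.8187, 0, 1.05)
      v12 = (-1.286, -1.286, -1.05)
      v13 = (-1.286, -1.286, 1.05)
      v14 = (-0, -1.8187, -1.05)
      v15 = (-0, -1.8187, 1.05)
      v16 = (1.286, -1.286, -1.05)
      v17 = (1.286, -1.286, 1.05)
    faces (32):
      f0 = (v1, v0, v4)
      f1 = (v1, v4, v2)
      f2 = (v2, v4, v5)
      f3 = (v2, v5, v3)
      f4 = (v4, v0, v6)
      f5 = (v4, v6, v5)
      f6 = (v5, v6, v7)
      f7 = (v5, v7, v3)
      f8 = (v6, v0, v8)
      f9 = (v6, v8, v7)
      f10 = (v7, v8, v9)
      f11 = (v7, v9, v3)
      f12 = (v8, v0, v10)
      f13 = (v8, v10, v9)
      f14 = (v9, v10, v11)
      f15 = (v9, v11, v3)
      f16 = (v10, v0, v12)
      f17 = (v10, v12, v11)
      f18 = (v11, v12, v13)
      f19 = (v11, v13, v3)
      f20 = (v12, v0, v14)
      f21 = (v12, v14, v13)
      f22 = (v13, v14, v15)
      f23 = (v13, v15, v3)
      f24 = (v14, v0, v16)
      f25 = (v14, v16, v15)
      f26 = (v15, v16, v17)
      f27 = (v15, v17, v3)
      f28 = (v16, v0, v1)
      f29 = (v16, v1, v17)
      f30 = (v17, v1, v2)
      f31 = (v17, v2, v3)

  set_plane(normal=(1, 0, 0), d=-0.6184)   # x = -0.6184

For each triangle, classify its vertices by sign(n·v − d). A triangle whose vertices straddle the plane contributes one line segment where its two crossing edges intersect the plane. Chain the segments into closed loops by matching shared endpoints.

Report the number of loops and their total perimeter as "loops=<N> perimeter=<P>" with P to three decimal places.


loops=1 perimeter=11.104

Straddling triangles (12 of 32):
  (v6,v0,v8) [++-] → (-0.6184, 0.6184, -1.59509)–(-0.6184, 1.56254, -1.05)  len=1.0902
  (v6,v8,v7) [+-+] → (-0.6184, 1.56254, -1.05)–(-0.6184, 1.56254, 0.0401711)  len=1.0902
  (v7,v8,v9) [+--] → (-0.6184, 1.56254, 0.0401711)–(-0.6184, 1.56254, 1.05)  len=1.0098
  (v7,v9,v3) [+-+] → (-0.6184, 1.56254, 1.05)–(-0.6184, 0.6184, 1.59509)  len=1.0902
  (v8,v0,v10) [-+-] → (-0.6184, 0.6184, -1.59509)–(-0.6184, 0, -1.74298)  len=0.6358
  (v9,v11,v3) [--+] → (-0.6184, 0, 1.74298)–(-0.6184, 0.6184, 1.59509)  len=0.6358
  (v10,v0,v12) [-+-] → (-0.6184, 0, -1.74298)–(-0.6184, -0.6184, -1.59509)  len=0.6358
  (v11,v13,v3) [--+] → (-0.6184, -0.6184, 1.59509)–(-0.6184, 0, 1.74298)  len=0.6358
  (v12,v0,v14) [-++] → (-0.6184, -0.6184, -1.59509)–(-0.6184, -1.56254, -1.05)  len=1.0902
  (v12,v14,v13) [-+-] → (-0.6184, -1.56254, -1.05)–(-0.6184, -1.56254, -0.0401711)  len=1.0098
  (v13,v14,v15) [-++] → (-0.6184, -1.56254, -0.0401711)–(-0.6184, -1.56254, 1.05)  len=1.0902
  (v13,v15,v3) [-++] → (-0.6184, -1.56254, 1.05)–(-0.6184, -0.6184, 1.59509)  len=1.0902

Chained into 1 loop(s):
  loop 1: 12 segments, perimeter = 11.1041
Total perimeter = 11.104


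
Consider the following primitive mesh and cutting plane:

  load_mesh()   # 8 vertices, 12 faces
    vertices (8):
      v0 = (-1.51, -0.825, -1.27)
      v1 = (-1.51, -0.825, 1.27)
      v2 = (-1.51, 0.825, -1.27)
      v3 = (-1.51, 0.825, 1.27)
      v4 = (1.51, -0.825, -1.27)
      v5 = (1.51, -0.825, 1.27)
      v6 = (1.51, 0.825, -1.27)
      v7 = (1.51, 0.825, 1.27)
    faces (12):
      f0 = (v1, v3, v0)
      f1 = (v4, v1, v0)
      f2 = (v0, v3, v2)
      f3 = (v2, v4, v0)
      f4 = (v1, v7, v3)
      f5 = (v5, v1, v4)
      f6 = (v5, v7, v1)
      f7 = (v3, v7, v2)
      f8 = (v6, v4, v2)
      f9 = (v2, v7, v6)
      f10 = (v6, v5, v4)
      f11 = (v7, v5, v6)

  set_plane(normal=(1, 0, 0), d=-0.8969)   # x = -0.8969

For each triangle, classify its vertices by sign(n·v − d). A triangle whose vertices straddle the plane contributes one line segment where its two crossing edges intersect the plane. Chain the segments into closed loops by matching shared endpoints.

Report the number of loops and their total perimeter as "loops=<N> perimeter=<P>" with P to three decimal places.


loops=1 perimeter=8.380

Straddling triangles (8 of 12):
  (v4,v1,v0) [+--] → (-0.8969, -0.825, 0.754346)–(-0.8969, -0.825, -1.27)  len=2.0243
  (v2,v4,v0) [-+-] → (-0.8969, 0.490028, -1.27)–(-0.8969, -0.825, -1.27)  len=1.3150
  (v1,v7,v3) [-+-] → (-0.8969, -0.490028, 1.27)–(-0.8969, 0.825, 1.27)  len=1.3150
  (v5,v1,v4) [+-+] → (-0.8969, -0.825, 1.27)–(-0.8969, -0.825, 0.754346)  len=0.5157
  (v5,v7,v1) [++-] → (-0.8969, -0.490028, 1.27)–(-0.8969, -0.825, 1.27)  len=0.3350
  (v3,v7,v2) [-+-] → (-0.8969, 0.825, 1.27)–(-0.8969, 0.825, -0.754346)  len=2.0243
  (v6,v4,v2) [++-] → (-0.8969, 0.490028, -1.27)–(-0.8969, 0.825, -1.27)  len=0.3350
  (v2,v7,v6) [-++] → (-0.8969, 0.825, -0.754346)–(-0.8969, 0.825, -1.27)  len=0.5157

Chained into 1 loop(s):
  loop 1: 8 segments, perimeter = 8.3800
Total perimeter = 8.380


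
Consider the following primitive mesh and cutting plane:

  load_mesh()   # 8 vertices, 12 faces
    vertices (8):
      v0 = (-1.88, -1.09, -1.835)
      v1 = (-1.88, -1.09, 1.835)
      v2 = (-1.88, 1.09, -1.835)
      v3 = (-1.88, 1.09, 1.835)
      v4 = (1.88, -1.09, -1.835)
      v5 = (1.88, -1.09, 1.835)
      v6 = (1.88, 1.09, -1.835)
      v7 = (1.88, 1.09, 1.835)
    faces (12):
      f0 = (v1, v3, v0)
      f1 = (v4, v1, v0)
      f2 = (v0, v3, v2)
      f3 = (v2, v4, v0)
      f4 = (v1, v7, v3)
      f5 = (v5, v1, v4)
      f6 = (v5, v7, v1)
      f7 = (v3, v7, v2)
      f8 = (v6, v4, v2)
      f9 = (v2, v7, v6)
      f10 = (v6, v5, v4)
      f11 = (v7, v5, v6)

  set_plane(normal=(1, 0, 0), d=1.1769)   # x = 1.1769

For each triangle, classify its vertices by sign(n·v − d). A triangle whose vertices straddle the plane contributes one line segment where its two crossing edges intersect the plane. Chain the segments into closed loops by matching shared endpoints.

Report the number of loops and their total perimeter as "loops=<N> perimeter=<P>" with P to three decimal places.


loops=1 perimeter=11.700

Straddling triangles (8 of 12):
  (v4,v1,v0) [+--] → (1.1769, -1.09, -1.14873)–(1.1769, -1.09, -1.835)  len=0.6863
  (v2,v4,v0) [-+-] → (1.1769, -0.682352, -1.835)–(1.1769, -1.09, -1.835)  len=0.4076
  (v1,v7,v3) [-+-] → (1.1769, 0.682352, 1.835)–(1.1769, 1.09, 1.835)  len=0.4076
  (v5,v1,v4) [+-+] → (1.1769, -1.09, 1.835)–(1.1769, -1.09, -1.14873)  len=2.9837
  (v5,v7,v1) [++-] → (1.1769, 0.682352, 1.835)–(1.1769, -1.09, 1.835)  len=1.7724
  (v3,v7,v2) [-+-] → (1.1769, 1.09, 1.835)–(1.1769, 1.09, 1.14873)  len=0.6863
  (v6,v4,v2) [++-] → (1.1769, -0.682352, -1.835)–(1.1769, 1.09, -1.835)  len=1.7724
  (v2,v7,v6) [-++] → (1.1769, 1.09, 1.14873)–(1.1769, 1.09, -1.835)  len=2.9837

Chained into 1 loop(s):
  loop 1: 8 segments, perimeter = 11.7000
Total perimeter = 11.700


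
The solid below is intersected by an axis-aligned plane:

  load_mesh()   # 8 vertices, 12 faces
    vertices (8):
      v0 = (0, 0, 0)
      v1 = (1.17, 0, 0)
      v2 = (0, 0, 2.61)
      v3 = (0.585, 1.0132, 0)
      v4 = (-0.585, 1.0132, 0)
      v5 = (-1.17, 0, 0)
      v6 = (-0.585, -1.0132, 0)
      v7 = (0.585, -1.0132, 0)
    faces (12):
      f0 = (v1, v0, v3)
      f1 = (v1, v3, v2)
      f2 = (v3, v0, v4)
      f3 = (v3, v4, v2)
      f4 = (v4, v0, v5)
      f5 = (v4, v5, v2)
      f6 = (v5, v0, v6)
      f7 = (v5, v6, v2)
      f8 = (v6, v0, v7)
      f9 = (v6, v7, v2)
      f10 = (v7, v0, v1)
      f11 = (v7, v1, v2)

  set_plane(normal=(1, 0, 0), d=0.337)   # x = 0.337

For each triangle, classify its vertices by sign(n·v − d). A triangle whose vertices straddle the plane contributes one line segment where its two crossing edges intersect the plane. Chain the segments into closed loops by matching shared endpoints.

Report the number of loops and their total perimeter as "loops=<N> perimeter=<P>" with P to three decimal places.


loops=1 perimeter=6.304

Straddling triangles (8 of 12):
  (v1,v0,v3) [+-+] → (0.337, 0, 0)–(0.337, 0.583672, 0)  len=0.5837
  (v1,v3,v2) [++-] → (0.337, 0.583672, 1.10646)–(0.337, 0, 1.85823)  len=0.9518
  (v3,v0,v4) [+--] → (0.337, 0.583672, 0)–(0.337, 1.0132, 0)  len=0.4295
  (v3,v4,v2) [+--] → (0.337, 1.0132, 0)–(0.337, 0.583672, 1.10646)  len=1.1869
  (v6,v0,v7) [--+] → (0.337, -0.583672, 0)–(0.337, -1.0132, 0)  len=0.4295
  (v6,v7,v2) [-+-] → (0.337, -1.0132, 0)–(0.337, -0.583672, 1.10646)  len=1.1869
  (v7,v0,v1) [+-+] → (0.337, -0.583672, 0)–(0.337, 0, 0)  len=0.5837
  (v7,v1,v2) [++-] → (0.337, 0, 1.85823)–(0.337, -0.583672, 1.10646)  len=0.9518

Chained into 1 loop(s):
  loop 1: 8 segments, perimeter = 6.3037
Total perimeter = 6.304


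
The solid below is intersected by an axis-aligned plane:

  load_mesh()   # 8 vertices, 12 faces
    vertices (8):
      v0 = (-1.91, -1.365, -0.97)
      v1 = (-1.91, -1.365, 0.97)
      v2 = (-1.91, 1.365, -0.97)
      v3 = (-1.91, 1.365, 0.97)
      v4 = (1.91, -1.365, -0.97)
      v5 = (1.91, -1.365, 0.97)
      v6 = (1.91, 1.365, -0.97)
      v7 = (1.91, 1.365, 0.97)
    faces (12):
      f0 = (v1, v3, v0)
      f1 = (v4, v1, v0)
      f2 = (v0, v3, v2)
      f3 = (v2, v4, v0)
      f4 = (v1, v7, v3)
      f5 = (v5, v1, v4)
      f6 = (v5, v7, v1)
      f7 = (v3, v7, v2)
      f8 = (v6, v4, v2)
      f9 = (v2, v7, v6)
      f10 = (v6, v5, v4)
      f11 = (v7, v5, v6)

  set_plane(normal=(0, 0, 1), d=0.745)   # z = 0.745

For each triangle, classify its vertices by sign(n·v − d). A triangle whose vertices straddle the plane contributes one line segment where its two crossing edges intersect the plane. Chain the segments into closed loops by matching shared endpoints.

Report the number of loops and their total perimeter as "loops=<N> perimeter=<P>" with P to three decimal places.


Straddling triangles (8 of 12):
  (v1,v3,v0) [++-] → (-1.91, 1.04838, 0.745)–(-1.91, -1.365, 0.745)  len=2.4134
  (v4,v1,v0) [-+-] → (-1.46696, -1.365, 0.745)–(-1.91, -1.365, 0.745)  len=0.4430
  (v0,v3,v2) [-+-] → (-1.91, 1.04838, 0.745)–(-1.91, 1.365, 0.745)  len=0.3166
  (v5,v1,v4) [++-] → (-1.46696, -1.365, 0.745)–(1.91, -1.365, 0.745)  len=3.3770
  (v3,v7,v2) [++-] → (1.46696, 1.365, 0.745)–(-1.91, 1.365, 0.745)  len=3.3770
  (v2,v7,v6) [-+-] → (1.46696, 1.365, 0.745)–(1.91, 1.365, 0.745)  len=0.4430
  (v6,v5,v4) [-+-] → (1.91, -1.04838, 0.745)–(1.91, -1.365, 0.745)  len=0.3166
  (v7,v5,v6) [++-] → (1.91, -1.04838, 0.745)–(1.91, 1.365, 0.745)  len=2.4134

Chained into 1 loop(s):
  loop 1: 8 segments, perimeter = 13.1000
Total perimeter = 13.100

loops=1 perimeter=13.100


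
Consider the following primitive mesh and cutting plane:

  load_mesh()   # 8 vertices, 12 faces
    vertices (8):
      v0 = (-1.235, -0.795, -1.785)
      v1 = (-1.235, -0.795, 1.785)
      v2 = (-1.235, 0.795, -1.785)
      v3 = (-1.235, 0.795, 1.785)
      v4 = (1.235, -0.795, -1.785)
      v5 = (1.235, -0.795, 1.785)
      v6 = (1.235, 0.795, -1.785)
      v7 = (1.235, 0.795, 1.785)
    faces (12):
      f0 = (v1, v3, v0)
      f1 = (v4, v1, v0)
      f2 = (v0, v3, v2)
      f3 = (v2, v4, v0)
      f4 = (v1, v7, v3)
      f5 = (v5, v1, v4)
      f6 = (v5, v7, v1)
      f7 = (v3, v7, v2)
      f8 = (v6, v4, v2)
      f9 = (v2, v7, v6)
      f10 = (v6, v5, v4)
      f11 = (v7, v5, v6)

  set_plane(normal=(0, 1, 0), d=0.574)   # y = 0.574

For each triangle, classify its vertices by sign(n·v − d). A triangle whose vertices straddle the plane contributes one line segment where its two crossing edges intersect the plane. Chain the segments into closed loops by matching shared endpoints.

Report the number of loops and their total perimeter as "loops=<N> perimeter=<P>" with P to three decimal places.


loops=1 perimeter=12.080

Straddling triangles (8 of 12):
  (v1,v3,v0) [-+-] → (-1.235, 0.574, 1.785)–(-1.235, 0.574, 1.28879)  len=0.4962
  (v0,v3,v2) [-++] → (-1.235, 0.574, 1.28879)–(-1.235, 0.574, -1.785)  len=3.0738
  (v2,v4,v0) [+--] → (-0.891686, 0.574, -1.785)–(-1.235, 0.574, -1.785)  len=0.3433
  (v1,v7,v3) [-++] → (0.891686, 0.574, 1.785)–(-1.235, 0.574, 1.785)  len=2.1267
  (v5,v7,v1) [-+-] → (1.235, 0.574, 1.785)–(0.891686, 0.574, 1.785)  len=0.3433
  (v6,v4,v2) [+-+] → (1.235, 0.574, -1.785)–(-0.891686, 0.574, -1.785)  len=2.1267
  (v6,v5,v4) [+--] → (1.235, 0.574, -1.28879)–(1.235, 0.574, -1.785)  len=0.4962
  (v7,v5,v6) [+-+] → (1.235, 0.574, 1.785)–(1.235, 0.574, -1.28879)  len=3.0738

Chained into 1 loop(s):
  loop 1: 8 segments, perimeter = 12.0800
Total perimeter = 12.080


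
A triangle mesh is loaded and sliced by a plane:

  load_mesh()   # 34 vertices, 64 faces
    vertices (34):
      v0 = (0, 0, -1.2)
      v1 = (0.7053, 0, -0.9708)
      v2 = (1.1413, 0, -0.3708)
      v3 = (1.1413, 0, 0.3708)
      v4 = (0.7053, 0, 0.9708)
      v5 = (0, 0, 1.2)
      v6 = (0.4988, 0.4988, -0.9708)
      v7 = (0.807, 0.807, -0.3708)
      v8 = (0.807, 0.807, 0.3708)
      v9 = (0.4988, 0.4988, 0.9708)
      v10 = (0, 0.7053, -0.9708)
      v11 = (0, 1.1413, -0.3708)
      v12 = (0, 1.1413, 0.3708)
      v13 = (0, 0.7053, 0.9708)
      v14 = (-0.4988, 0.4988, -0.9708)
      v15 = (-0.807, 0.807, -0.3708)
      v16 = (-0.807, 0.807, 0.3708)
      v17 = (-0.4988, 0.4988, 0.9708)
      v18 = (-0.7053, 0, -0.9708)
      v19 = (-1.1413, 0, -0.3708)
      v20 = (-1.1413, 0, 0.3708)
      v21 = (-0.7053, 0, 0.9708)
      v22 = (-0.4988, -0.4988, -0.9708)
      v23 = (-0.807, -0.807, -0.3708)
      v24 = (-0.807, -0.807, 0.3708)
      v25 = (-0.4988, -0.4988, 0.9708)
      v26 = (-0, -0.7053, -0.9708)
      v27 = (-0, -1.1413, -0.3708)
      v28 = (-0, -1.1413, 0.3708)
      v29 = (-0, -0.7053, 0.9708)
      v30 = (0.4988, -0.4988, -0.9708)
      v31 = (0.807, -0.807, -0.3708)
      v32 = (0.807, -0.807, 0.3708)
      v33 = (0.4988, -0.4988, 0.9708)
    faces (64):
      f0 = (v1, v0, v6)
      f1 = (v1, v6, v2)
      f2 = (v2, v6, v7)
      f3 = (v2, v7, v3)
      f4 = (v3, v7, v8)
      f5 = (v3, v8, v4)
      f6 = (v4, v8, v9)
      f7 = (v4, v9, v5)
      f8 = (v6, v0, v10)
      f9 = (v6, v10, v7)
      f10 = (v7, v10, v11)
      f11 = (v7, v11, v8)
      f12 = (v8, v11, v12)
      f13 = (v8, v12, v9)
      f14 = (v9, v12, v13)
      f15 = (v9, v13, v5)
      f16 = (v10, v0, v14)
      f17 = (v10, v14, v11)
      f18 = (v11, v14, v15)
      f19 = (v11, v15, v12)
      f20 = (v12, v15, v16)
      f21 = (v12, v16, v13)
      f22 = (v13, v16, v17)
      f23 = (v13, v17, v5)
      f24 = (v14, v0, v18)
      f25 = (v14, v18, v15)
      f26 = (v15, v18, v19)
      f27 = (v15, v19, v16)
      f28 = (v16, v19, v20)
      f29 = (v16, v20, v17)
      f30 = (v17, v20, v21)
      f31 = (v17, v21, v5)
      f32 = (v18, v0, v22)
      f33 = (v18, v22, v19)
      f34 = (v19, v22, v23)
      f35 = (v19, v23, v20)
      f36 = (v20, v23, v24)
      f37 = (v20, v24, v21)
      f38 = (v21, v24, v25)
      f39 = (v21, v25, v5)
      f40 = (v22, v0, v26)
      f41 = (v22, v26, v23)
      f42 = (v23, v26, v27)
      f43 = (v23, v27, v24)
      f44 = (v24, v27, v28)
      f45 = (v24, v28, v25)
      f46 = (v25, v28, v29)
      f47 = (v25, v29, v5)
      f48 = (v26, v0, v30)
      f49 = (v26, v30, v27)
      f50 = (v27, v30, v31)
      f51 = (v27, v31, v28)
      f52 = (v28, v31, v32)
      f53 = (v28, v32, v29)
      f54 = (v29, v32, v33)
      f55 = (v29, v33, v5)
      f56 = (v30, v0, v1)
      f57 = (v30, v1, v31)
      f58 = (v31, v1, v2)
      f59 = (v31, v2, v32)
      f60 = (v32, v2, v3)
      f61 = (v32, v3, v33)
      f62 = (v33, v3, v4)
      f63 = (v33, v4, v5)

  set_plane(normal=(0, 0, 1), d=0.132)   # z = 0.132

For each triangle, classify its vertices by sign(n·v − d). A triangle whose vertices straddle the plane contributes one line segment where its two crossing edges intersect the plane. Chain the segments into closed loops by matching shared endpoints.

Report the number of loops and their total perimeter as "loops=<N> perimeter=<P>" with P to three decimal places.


loops=1 perimeter=6.988

Straddling triangles (16 of 64):
  (v2,v7,v3) [--+] → (1.03365, 0.259859, 0.132)–(1.1413, 0, 0.132)  len=0.2813
  (v3,v7,v8) [+-+] → (1.03365, 0.259859, 0.132)–(0.807, 0.807, 0.132)  len=0.5922
  (v7,v11,v8) [--+] → (0.547141, 0.914647, 0.132)–(0.807, 0.807, 0.132)  len=0.2813
  (v8,v11,v12) [+-+] → (0.547141, 0.914647, 0.132)–(0, 1.1413, 0.132)  len=0.5922
  (v11,v15,v12) [--+] → (-0.259859, 1.03365, 0.132)–(0, 1.1413, 0.132)  len=0.2813
  (v12,v15,v16) [+-+] → (-0.259859, 1.03365, 0.132)–(-0.807, 0.807, 0.132)  len=0.5922
  (v15,v19,v16) [--+] → (-0.914647, 0.547141, 0.132)–(-0.807, 0.807, 0.132)  len=0.2813
  (v16,v19,v20) [+-+] → (-0.914647, 0.547141, 0.132)–(-1.1413, 0, 0.132)  len=0.5922
  (v19,v23,v20) [--+] → (-1.03365, -0.259859, 0.132)–(-1.1413, 0, 0.132)  len=0.2813
  (v20,v23,v24) [+-+] → (-1.03365, -0.259859, 0.132)–(-0.807, -0.807, 0.132)  len=0.5922
  (v23,v27,v24) [--+] → (-0.547141, -0.914647, 0.132)–(-0.807, -0.807, 0.132)  len=0.2813
  (v24,v27,v28) [+-+] → (-0.547141, -0.914647, 0.132)–(0, -1.1413, 0.132)  len=0.5922
  (v27,v31,v28) [--+] → (0.259859, -1.03365, 0.132)–(0, -1.1413, 0.132)  len=0.2813
  (v28,v31,v32) [+-+] → (0.259859, -1.03365, 0.132)–(0.807, -0.807, 0.132)  len=0.5922
  (v31,v2,v32) [--+] → (0.914647, -0.547141, 0.132)–(0.807, -0.807, 0.132)  len=0.2813
  (v32,v2,v3) [+-+] → (0.914647, -0.547141, 0.132)–(1.1413, 0, 0.132)  len=0.5922

Chained into 1 loop(s):
  loop 1: 16 segments, perimeter = 6.9880
Total perimeter = 6.988


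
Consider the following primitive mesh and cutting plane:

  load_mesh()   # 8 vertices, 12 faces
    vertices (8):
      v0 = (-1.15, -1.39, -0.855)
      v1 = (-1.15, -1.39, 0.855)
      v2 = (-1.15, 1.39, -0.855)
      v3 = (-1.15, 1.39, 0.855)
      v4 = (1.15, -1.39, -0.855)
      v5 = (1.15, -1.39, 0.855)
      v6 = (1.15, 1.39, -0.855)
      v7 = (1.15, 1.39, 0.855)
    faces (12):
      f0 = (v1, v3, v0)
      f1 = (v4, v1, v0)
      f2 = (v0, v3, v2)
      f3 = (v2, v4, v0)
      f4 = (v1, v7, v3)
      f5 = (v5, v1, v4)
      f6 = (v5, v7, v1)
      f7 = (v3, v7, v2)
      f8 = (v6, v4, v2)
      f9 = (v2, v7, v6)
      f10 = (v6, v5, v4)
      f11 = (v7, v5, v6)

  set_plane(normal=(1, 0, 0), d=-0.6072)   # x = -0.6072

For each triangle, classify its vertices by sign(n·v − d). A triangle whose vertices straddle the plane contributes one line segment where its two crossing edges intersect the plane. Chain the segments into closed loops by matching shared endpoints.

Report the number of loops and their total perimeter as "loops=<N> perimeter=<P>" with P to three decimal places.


loops=1 perimeter=8.980

Straddling triangles (8 of 12):
  (v4,v1,v0) [+--] → (-0.6072, -1.39, 0.45144)–(-0.6072, -1.39, -0.855)  len=1.3064
  (v2,v4,v0) [-+-] → (-0.6072, 0.73392, -0.855)–(-0.6072, -1.39, -0.855)  len=2.1239
  (v1,v7,v3) [-+-] → (-0.6072, -0.73392, 0.855)–(-0.6072, 1.39, 0.855)  len=2.1239
  (v5,v1,v4) [+-+] → (-0.6072, -1.39, 0.855)–(-0.6072, -1.39, 0.45144)  len=0.4036
  (v5,v7,v1) [++-] → (-0.6072, -0.73392, 0.855)–(-0.6072, -1.39, 0.855)  len=0.6561
  (v3,v7,v2) [-+-] → (-0.6072, 1.39, 0.855)–(-0.6072, 1.39, -0.45144)  len=1.3064
  (v6,v4,v2) [++-] → (-0.6072, 0.73392, -0.855)–(-0.6072, 1.39, -0.855)  len=0.6561
  (v2,v7,v6) [-++] → (-0.6072, 1.39, -0.45144)–(-0.6072, 1.39, -0.855)  len=0.4036

Chained into 1 loop(s):
  loop 1: 8 segments, perimeter = 8.9800
Total perimeter = 8.980


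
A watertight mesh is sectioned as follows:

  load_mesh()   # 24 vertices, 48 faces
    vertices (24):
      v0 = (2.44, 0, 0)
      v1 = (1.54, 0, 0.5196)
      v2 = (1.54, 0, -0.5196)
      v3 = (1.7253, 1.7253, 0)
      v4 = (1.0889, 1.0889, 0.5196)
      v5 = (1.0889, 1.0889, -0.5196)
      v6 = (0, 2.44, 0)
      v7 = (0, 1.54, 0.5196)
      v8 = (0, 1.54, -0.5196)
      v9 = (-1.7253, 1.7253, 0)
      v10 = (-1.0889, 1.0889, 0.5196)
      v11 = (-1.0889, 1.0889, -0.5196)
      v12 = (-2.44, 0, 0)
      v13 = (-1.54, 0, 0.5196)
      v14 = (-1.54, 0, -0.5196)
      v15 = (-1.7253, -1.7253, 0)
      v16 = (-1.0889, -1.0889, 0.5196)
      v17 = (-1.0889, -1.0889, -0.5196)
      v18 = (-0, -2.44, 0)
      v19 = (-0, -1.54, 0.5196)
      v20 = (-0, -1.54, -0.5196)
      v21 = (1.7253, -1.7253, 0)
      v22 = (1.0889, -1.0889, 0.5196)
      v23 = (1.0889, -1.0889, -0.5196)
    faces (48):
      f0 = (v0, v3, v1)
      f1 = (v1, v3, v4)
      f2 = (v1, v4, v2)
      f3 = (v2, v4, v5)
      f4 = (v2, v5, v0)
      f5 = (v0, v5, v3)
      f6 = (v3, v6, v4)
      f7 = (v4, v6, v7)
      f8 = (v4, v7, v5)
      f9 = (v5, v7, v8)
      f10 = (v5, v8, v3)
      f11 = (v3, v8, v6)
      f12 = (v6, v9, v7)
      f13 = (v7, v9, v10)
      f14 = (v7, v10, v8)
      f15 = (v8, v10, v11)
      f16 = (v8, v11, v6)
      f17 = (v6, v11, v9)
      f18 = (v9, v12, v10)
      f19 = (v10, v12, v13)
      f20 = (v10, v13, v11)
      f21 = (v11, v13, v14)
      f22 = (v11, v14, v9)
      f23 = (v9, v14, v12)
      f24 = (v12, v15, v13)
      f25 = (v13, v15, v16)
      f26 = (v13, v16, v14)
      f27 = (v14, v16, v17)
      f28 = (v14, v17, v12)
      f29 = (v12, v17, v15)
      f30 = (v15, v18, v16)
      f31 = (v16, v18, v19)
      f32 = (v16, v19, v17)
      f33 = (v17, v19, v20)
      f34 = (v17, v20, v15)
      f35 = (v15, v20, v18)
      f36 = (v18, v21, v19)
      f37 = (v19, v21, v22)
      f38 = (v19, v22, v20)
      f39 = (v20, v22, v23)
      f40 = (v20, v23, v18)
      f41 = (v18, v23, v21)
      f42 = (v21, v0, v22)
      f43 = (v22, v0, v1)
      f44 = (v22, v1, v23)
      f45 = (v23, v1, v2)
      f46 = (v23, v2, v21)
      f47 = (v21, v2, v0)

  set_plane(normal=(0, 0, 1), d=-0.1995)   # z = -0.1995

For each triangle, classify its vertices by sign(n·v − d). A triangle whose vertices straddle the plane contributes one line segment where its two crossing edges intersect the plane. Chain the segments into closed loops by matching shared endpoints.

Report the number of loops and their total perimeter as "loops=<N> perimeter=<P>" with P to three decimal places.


Straddling triangles (32 of 48):
  (v1,v4,v2) [++-] → (1.40105, 0.335409, -0.1995)–(1.54, 0, -0.1995)  len=0.3631
  (v2,v4,v5) [-+-] → (1.40105, 0.335409, -0.1995)–(1.0889, 1.0889, -0.1995)  len=0.8156
  (v2,v5,v0) [--+] → (1.92125, 0.418082, -0.1995)–(2.09445, 0, -0.1995)  len=0.4525
  (v0,v5,v3) [+-+] → (1.92125, 0.418082, -0.1995)–(1.48095, 1.48095, -0.1995)  len=1.1505
  (v4,v7,v5) [++-] → (0.753491, 1.22785, -0.1995)–(1.0889, 1.0889, -0.1995)  len=0.3631
  (v5,v7,v8) [-+-] → (0.753491, 1.22785, -0.1995)–(0, 1.54, -0.1995)  len=0.8156
  (v5,v8,v3) [--+] → (1.06287, 1.65415, -0.1995)–(1.48095, 1.48095, -0.1995)  len=0.4525
  (v3,v8,v6) [+-+] → (1.06287, 1.65415, -0.1995)–(0, 2.09445, -0.1995)  len=1.1505
  (v7,v10,v8) [++-] → (-0.335409, 1.40105, -0.1995)–(0, 1.54, -0.1995)  len=0.3631
  (v8,v10,v11) [-+-] → (-0.335409, 1.40105, -0.1995)–(-1.0889, 1.0889, -0.1995)  len=0.8156
  (v8,v11,v6) [--+] → (-0.418082, 1.92125, -0.1995)–(0, 2.09445, -0.1995)  len=0.4525
  (v6,v11,v9) [+-+] → (-0.418082, 1.92125, -0.1995)–(-1.48095, 1.48095, -0.1995)  len=1.1505
  (v10,v13,v11) [++-] → (-1.22785, 0.753491, -0.1995)–(-1.0889, 1.0889, -0.1995)  len=0.3631
  (v11,v13,v14) [-+-] → (-1.22785, 0.753491, -0.1995)–(-1.54, 0, -0.1995)  len=0.8156
  (v11,v14,v9) [--+] → (-1.65415, 1.06287, -0.1995)–(-1.48095, 1.48095, -0.1995)  len=0.4525
  (v9,v14,v12) [+-+] → (-1.65415, 1.06287, -0.1995)–(-2.09445, 0, -0.1995)  len=1.1505
  (v13,v16,v14) [++-] → (-1.40105, -0.335409, -0.1995)–(-1.54, 0, -0.1995)  len=0.3631
  (v14,v16,v17) [-+-] → (-1.40105, -0.335409, -0.1995)–(-1.0889, -1.0889, -0.1995)  len=0.8156
  (v14,v17,v12) [--+] → (-1.92125, -0.418082, -0.1995)–(-2.09445, 0, -0.1995)  len=0.4525
  (v12,v17,v15) [+-+] → (-1.92125, -0.418082, -0.1995)–(-1.48095, -1.48095, -0.1995)  len=1.1505
  (v16,v19,v17) [++-] → (-0.753491, -1.22785, -0.1995)–(-1.0889, -1.0889, -0.1995)  len=0.3631
  (v17,v19,v20) [-+-] → (-0.753491, -1.22785, -0.1995)–(0, -1.54, -0.1995)  len=0.8156
  (v17,v20,v15) [--+] → (-1.06287, -1.65415, -0.1995)–(-1.48095, -1.48095, -0.1995)  len=0.4525
  (v15,v20,v18) [+-+] → (-1.06287, -1.65415, -0.1995)–(0, -2.09445, -0.1995)  len=1.1505
  (v19,v22,v20) [++-] → (0.335409, -1.40105, -0.1995)–(0, -1.54, -0.1995)  len=0.3631
  (v20,v22,v23) [-+-] → (0.335409, -1.40105, -0.1995)–(1.0889, -1.0889, -0.1995)  len=0.8156
  (v20,v23,v18) [--+] → (0.418082, -1.92125, -0.1995)–(0, -2.09445, -0.1995)  len=0.4525
  (v18,v23,v21) [+-+] → (0.418082, -1.92125, -0.1995)–(1.48095, -1.48095, -0.1995)  len=1.1505
  (v22,v1,v23) [++-] → (1.22785, -0.753491, -0.1995)–(1.0889, -1.0889, -0.1995)  len=0.3631
  (v23,v1,v2) [-+-] → (1.22785, -0.753491, -0.1995)–(1.54, 0, -0.1995)  len=0.8156
  (v23,v2,v21) [--+] → (1.65415, -1.06287, -0.1995)–(1.48095, -1.48095, -0.1995)  len=0.4525
  (v21,v2,v0) [+-+] → (1.65415, -1.06287, -0.1995)–(2.09445, 0, -0.1995)  len=1.1505

Chained into 2 loop(s):
  loop 1: 16 segments, perimeter = 9.4291
  loop 2: 16 segments, perimeter = 12.8240
Total perimeter = 22.253

loops=2 perimeter=22.253
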